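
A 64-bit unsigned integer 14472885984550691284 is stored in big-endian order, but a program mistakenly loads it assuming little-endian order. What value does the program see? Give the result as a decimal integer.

15321772938207025864

14472885984550691284 in 64-bit hexadecimal is 0xC8DA051F4FDFA1D4.
Stored big-endian, the bytes at ascending addresses are C8 DA 05 1F 4F DF A1 D4.
Read back as little-endian, the first byte is least significant, giving 0xD4A1DF4F1F05DAC8.
0xD4A1DF4F1F05DAC8 = 15321772938207025864.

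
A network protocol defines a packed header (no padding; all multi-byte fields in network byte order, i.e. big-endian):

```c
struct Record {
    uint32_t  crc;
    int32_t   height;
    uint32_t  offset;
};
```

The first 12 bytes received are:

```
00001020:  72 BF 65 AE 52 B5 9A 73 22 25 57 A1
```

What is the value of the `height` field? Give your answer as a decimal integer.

`height` follows `crc` (4 bytes), so it starts at byte offset 4 and occupies 4 bytes.
Bytes at offsets 4..7: 52 B5 9A 73.
In big-endian order the high byte comes first in memory.
The bytes are already most-significant first: 0x52B59A73.
0x52B59A73 = 1387633267.

1387633267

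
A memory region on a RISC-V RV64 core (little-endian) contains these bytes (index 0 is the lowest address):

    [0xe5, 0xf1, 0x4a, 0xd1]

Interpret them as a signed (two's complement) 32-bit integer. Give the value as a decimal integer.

In little-endian order the low byte comes first in memory.
Reassemble most-significant byte first: D1 4A F1 E5 → 0xD14AF1E5.
Top bit is set, so as a signed 32-bit value this is 0xD14AF1E5 − 2^32 = -783617563.

-783617563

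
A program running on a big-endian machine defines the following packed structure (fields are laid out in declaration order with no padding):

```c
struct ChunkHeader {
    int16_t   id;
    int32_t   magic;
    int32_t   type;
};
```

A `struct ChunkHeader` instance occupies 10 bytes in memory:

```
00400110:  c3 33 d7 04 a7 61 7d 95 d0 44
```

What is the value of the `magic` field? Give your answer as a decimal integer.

-687560863

`magic` follows `id` (2 bytes), so it starts at byte offset 2 and occupies 4 bytes.
Bytes at offsets 2..5: D7 04 A7 61.
Big-endian: lowest address holds the most-significant byte.
The bytes are already most-significant first: 0xD704A761.
Top bit is set, so as a signed 32-bit value this is 0xD704A761 − 2^32 = -687560863.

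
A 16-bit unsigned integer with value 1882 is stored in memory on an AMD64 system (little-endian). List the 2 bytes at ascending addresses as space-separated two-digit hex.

5A 07

1882 in hexadecimal, padded to 16 bits, is 0x075A.
Split into bytes (most-significant first): 07 5A.
In little-endian order the low byte comes first in memory.
So at ascending addresses the bytes are 5A 07.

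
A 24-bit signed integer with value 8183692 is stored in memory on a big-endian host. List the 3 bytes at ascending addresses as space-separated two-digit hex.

8183692 in hexadecimal, padded to 24 bits, is 0x7CDF8C.
Split into bytes (most-significant first): 7C DF 8C.
Big-endian stores the most-significant byte at the lowest address.
So the memory order matches the most-significant-first order: 7C DF 8C.

7C DF 8C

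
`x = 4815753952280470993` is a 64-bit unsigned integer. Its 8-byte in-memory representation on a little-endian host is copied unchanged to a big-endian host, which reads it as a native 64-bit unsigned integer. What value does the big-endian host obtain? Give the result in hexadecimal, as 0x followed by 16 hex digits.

0xD1655C63B4FED442

4815753952280470993 in 64-bit hexadecimal is 0x42D4FEB4635C65D1.
Stored little-endian, the bytes at ascending addresses are D1 65 5C 63 B4 FE D4 42.
Read back as big-endian, the last byte is least significant, giving 0xD1655C63B4FED442.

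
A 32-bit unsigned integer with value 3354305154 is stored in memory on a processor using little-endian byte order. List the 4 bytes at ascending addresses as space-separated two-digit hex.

82 A2 EE C7

3354305154 in hexadecimal, padded to 32 bits, is 0xC7EEA282.
Split into bytes (most-significant first): C7 EE A2 82.
In little-endian order the low byte comes first in memory.
So at ascending addresses the bytes are 82 A2 EE C7.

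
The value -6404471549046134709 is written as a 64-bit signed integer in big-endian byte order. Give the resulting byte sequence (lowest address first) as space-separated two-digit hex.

Two's complement of -6404471549046134709 in 64 bits: 6404471549046134709 = 0x58E140F106FD97B5; invert → 0xA71EBF0EF902684A; add 1 → 0xA71EBF0EF902684B.
Split into bytes (most-significant first): A7 1E BF 0E F9 02 68 4B.
Big-endian stores the most-significant byte at the lowest address.
So the memory order matches the most-significant-first order: A7 1E BF 0E F9 02 68 4B.

A7 1E BF 0E F9 02 68 4B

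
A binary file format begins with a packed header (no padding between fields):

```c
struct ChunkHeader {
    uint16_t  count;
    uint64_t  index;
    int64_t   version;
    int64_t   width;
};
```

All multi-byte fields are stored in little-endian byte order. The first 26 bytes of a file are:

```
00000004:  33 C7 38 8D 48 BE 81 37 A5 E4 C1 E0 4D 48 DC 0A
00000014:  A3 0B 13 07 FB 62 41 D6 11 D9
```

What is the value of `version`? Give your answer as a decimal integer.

838525896843190465

`version` follows `count` (2 B), `index` (8 B), so it starts at offset 2 + 8 = 10 and occupies 8 bytes.
Bytes at offsets 10..17: C1 E0 4D 48 DC 0A A3 0B.
Little-endian: lowest address holds the least-significant byte.
Reassemble most-significant byte first: 0B A3 0A DC 48 4D E0 C1 → 0x0BA30ADC484DE0C1.
0x0BA30ADC484DE0C1 = 838525896843190465.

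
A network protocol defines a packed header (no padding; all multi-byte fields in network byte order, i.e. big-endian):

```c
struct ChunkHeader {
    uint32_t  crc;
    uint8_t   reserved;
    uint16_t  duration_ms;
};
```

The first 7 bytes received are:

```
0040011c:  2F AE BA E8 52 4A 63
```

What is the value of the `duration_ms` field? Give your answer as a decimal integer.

19043

`duration_ms` follows `crc` (4 B), `reserved` (1 B), so it starts at offset 4 + 1 = 5 and occupies 2 bytes.
Bytes at offsets 5..6: 4A 63.
Big-endian stores the most-significant byte at the lowest address.
The bytes are already most-significant first: 0x4A63.
0x4A63 = 19043.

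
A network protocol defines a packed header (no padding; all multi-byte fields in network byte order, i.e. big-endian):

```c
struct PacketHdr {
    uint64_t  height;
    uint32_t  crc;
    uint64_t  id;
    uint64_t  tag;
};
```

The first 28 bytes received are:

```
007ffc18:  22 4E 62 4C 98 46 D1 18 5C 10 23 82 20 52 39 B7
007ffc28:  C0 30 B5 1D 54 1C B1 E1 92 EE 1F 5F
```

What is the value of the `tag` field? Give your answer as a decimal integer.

6060914780924682079

`tag` follows `height` (8 B), `crc` (4 B), `id` (8 B), so it starts at offset 8 + 4 + 8 = 20 and occupies 8 bytes.
Bytes at offsets 20..27: 54 1C B1 E1 92 EE 1F 5F.
Big-endian: lowest address holds the most-significant byte.
The bytes are already most-significant first: 0x541CB1E192EE1F5F.
0x541CB1E192EE1F5F = 6060914780924682079.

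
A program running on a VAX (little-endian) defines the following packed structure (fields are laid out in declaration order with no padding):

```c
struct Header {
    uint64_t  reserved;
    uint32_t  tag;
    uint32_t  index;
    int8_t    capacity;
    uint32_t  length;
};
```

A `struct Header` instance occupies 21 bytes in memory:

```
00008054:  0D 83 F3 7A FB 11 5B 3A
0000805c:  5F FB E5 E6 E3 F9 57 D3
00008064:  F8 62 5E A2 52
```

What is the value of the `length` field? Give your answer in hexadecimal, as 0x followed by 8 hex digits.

0x52A25E62

`length` follows `reserved` (8 B), `tag` (4 B), `index` (4 B), `capacity` (1 B), so it starts at offset 8 + 4 + 4 + 1 = 17 and occupies 4 bytes.
Bytes at offsets 17..20: 62 5E A2 52.
In little-endian order the low byte comes first in memory.
Reassemble most-significant byte first: 52 A2 5E 62 → 0x52A25E62.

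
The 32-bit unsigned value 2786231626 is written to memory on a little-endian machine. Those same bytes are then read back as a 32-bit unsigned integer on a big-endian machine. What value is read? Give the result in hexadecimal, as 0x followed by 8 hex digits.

2786231626 in 32-bit hexadecimal is 0xA612854A.
Stored little-endian, the bytes at ascending addresses are 4A 85 12 A6.
Read back as big-endian, the last byte is least significant, giving 0x4A8512A6.

0x4A8512A6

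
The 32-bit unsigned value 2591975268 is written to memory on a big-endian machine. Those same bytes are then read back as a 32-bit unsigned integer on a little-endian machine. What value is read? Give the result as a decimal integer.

2591975268 in 32-bit hexadecimal is 0x9A7E6764.
Stored big-endian, the bytes at ascending addresses are 9A 7E 67 64.
Read back as little-endian, the first byte is least significant, giving 0x64677E9A.
0x64677E9A = 1684504218.

1684504218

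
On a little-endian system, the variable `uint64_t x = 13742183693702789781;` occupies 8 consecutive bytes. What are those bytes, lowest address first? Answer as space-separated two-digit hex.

95 FA 51 9D 42 0B B6 BE

13742183693702789781 in hexadecimal, padded to 64 bits, is 0xBEB60B429D51FA95.
Split into bytes (most-significant first): BE B6 0B 42 9D 51 FA 95.
Little-endian stores the least-significant byte at the lowest address.
So at ascending addresses the bytes are 95 FA 51 9D 42 0B B6 BE.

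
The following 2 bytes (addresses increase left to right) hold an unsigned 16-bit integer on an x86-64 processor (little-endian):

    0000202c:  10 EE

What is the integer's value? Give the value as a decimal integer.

Little-endian: lowest address holds the least-significant byte.
Reassemble most-significant byte first: EE 10 → 0xEE10.
0xEE10 = 60944.

60944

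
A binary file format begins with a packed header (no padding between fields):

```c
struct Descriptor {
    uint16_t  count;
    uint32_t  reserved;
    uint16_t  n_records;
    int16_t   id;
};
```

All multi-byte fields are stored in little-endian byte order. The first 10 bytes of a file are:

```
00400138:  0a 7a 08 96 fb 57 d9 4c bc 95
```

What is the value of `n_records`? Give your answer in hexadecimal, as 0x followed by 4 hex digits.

`n_records` follows `count` (2 B), `reserved` (4 B), so it starts at offset 2 + 4 = 6 and occupies 2 bytes.
Bytes at offsets 6..7: D9 4C.
Little-endian: lowest address holds the least-significant byte.
Reassemble most-significant byte first: 4C D9 → 0x4CD9.

0x4CD9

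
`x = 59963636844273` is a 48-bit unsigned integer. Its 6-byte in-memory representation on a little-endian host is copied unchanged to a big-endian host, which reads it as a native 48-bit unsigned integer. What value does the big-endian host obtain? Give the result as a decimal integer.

265009252763958

59963636844273 in 48-bit hexadecimal is 0x36895F4606F1.
Stored little-endian, the bytes at ascending addresses are F1 06 46 5F 89 36.
Read back as big-endian, the last byte is least significant, giving 0xF106465F8936.
0xF106465F8936 = 265009252763958.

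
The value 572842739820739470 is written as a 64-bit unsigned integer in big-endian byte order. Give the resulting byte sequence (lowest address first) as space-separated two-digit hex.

07 F3 25 6F D3 2D 3B 8E

572842739820739470 in hexadecimal, padded to 64 bits, is 0x07F3256FD32D3B8E.
Split into bytes (most-significant first): 07 F3 25 6F D3 2D 3B 8E.
Big-endian: lowest address holds the most-significant byte.
So the memory order matches the most-significant-first order: 07 F3 25 6F D3 2D 3B 8E.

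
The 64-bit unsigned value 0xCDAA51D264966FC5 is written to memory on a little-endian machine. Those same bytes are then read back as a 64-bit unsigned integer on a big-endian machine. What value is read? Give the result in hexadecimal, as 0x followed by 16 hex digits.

0xC56F9664D251AACD

Stored little-endian, the bytes at ascending addresses are C5 6F 96 64 D2 51 AA CD.
Read back as big-endian, the last byte is least significant, giving 0xC56F9664D251AACD.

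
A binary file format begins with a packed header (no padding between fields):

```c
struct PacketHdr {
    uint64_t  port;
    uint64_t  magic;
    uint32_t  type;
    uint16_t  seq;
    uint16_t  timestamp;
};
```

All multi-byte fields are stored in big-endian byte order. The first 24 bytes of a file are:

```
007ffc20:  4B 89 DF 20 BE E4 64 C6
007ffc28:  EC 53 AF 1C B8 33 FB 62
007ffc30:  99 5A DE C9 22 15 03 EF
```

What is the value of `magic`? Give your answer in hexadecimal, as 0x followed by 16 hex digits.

`magic` follows `port` (8 bytes), so it starts at byte offset 8 and occupies 8 bytes.
Bytes at offsets 8..15: EC 53 AF 1C B8 33 FB 62.
Big-endian: lowest address holds the most-significant byte.
The bytes are already most-significant first: 0xEC53AF1CB833FB62.

0xEC53AF1CB833FB62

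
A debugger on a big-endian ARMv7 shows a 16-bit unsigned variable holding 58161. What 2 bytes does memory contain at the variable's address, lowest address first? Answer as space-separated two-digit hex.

58161 in hexadecimal, padded to 16 bits, is 0xE331.
Split into bytes (most-significant first): E3 31.
Big-endian stores the most-significant byte at the lowest address.
So the memory order matches the most-significant-first order: E3 31.

E3 31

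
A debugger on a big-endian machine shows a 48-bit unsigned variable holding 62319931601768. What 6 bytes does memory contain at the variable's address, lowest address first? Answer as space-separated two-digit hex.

38 AD FD 62 B3 68

62319931601768 in hexadecimal, padded to 48 bits, is 0x38ADFD62B368.
Split into bytes (most-significant first): 38 AD FD 62 B3 68.
Big-endian: lowest address holds the most-significant byte.
So the memory order matches the most-significant-first order: 38 AD FD 62 B3 68.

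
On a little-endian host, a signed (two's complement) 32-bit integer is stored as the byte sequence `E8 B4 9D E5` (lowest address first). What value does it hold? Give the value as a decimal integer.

In little-endian order the low byte comes first in memory.
Reassemble most-significant byte first: E5 9D B4 E8 → 0xE59DB4E8.
Top bit is set, so as a signed 32-bit value this is 0xE59DB4E8 − 2^32 = -442649368.

-442649368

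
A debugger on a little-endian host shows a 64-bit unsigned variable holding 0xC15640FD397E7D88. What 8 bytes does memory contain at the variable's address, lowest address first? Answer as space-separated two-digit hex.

88 7D 7E 39 FD 40 56 C1

Split into bytes (most-significant first): C1 56 40 FD 39 7E 7D 88.
In little-endian order the low byte comes first in memory.
So at ascending addresses the bytes are 88 7D 7E 39 FD 40 56 C1.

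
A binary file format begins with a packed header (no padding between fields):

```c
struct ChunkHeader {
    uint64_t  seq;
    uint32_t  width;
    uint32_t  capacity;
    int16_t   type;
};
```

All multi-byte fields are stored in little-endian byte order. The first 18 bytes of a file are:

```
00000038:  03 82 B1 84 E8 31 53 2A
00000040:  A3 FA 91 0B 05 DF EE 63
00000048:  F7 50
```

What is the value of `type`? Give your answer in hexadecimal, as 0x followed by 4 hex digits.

0x50F7

`type` follows `seq` (8 B), `width` (4 B), `capacity` (4 B), so it starts at offset 8 + 4 + 4 = 16 and occupies 2 bytes.
Bytes at offsets 16..17: F7 50.
Little-endian: lowest address holds the least-significant byte.
Reassemble most-significant byte first: 50 F7 → 0x50F7.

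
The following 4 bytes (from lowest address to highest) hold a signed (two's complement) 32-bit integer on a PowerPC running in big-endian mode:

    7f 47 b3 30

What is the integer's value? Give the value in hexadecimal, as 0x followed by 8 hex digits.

0x7F47B330

Big-endian: lowest address holds the most-significant byte.
The bytes are already most-significant first: 0x7F47B330.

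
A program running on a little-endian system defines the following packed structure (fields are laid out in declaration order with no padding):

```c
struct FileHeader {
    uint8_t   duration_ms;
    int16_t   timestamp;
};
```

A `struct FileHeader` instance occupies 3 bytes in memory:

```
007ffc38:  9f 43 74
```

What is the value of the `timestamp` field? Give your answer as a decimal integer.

29763

`timestamp` follows `duration_ms` (1 byte), so it starts at byte offset 1 and occupies 2 bytes.
Bytes at offsets 1..2: 43 74.
In little-endian order the low byte comes first in memory.
Reassemble most-significant byte first: 74 43 → 0x7443.
0x7443 = 29763.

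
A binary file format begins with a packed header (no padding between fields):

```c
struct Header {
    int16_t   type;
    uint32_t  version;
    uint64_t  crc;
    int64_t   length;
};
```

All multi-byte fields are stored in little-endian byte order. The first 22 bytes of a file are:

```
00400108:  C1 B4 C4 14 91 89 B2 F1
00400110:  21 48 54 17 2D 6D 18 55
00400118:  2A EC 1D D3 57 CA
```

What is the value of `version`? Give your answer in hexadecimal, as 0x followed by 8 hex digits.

`version` follows `type` (2 bytes), so it starts at byte offset 2 and occupies 4 bytes.
Bytes at offsets 2..5: C4 14 91 89.
In little-endian order the low byte comes first in memory.
Reassemble most-significant byte first: 89 91 14 C4 → 0x899114C4.

0x899114C4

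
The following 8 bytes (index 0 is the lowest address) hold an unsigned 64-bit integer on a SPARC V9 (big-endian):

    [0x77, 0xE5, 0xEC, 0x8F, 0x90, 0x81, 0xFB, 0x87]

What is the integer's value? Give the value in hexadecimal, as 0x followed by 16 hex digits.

Big-endian: lowest address holds the most-significant byte.
The bytes are already most-significant first: 0x77E5EC8F9081FB87.

0x77E5EC8F9081FB87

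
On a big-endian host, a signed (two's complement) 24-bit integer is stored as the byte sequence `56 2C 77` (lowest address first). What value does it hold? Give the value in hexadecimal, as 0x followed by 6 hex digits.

Big-endian: lowest address holds the most-significant byte.
The bytes are already most-significant first: 0x562C77.

0x562C77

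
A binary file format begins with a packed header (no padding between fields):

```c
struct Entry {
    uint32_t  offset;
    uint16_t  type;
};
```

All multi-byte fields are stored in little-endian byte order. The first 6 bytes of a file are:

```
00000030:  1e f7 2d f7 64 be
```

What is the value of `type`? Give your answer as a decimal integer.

`type` follows `offset` (4 bytes), so it starts at byte offset 4 and occupies 2 bytes.
Bytes at offsets 4..5: 64 BE.
In little-endian order the low byte comes first in memory.
Reassemble most-significant byte first: BE 64 → 0xBE64.
0xBE64 = 48740.

48740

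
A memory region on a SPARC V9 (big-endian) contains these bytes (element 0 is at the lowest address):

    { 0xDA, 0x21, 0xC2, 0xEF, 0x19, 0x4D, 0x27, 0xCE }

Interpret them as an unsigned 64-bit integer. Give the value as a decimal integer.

15718058506677200846

Big-endian: lowest address holds the most-significant byte.
The bytes are already most-significant first: 0xDA21C2EF194D27CE.
0xDA21C2EF194D27CE = 15718058506677200846.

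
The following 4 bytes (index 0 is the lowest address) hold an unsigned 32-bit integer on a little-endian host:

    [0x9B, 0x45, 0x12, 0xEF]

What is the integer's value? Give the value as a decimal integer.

Little-endian: lowest address holds the least-significant byte.
Reassemble most-significant byte first: EF 12 45 9B → 0xEF12459B.
0xEF12459B = 4010952091.

4010952091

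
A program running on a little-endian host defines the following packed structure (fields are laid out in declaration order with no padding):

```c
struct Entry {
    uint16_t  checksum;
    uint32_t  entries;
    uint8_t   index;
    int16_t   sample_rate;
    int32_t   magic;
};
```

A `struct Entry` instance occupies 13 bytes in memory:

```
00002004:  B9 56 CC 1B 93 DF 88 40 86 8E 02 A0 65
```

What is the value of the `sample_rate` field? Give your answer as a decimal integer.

-31168

`sample_rate` follows `checksum` (2 B), `entries` (4 B), `index` (1 B), so it starts at offset 2 + 4 + 1 = 7 and occupies 2 bytes.
Bytes at offsets 7..8: 40 86.
In little-endian order the low byte comes first in memory.
Reassemble most-significant byte first: 86 40 → 0x8640.
Top bit is set, so as a signed 16-bit value this is 0x8640 − 2^16 = -31168.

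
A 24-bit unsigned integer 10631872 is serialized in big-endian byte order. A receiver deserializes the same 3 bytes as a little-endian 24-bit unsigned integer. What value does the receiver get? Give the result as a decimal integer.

12597922

10631872 in 24-bit hexadecimal is 0xA23AC0.
Stored big-endian, the bytes at ascending addresses are A2 3A C0.
Read back as little-endian, the first byte is least significant, giving 0xC03AA2.
0xC03AA2 = 12597922.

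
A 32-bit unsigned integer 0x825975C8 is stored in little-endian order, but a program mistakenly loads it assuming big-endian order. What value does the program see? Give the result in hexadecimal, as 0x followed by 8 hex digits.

0xC8755982

Stored little-endian, the bytes at ascending addresses are C8 75 59 82.
Read back as big-endian, the last byte is least significant, giving 0xC8755982.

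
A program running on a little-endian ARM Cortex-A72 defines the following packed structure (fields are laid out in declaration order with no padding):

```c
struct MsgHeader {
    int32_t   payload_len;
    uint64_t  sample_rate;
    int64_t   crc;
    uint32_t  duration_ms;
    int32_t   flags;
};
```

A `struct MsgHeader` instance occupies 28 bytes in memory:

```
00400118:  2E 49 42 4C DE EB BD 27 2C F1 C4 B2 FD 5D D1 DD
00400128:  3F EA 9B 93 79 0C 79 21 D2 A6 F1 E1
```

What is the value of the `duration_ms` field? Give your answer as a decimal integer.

`duration_ms` follows `payload_len` (4 B), `sample_rate` (8 B), `crc` (8 B), so it starts at offset 4 + 8 + 8 = 20 and occupies 4 bytes.
Bytes at offsets 20..23: 79 0C 79 21.
Little-endian stores the least-significant byte at the lowest address.
Reassemble most-significant byte first: 21 79 0C 79 → 0x21790C79.
0x21790C79 = 561581177.

561581177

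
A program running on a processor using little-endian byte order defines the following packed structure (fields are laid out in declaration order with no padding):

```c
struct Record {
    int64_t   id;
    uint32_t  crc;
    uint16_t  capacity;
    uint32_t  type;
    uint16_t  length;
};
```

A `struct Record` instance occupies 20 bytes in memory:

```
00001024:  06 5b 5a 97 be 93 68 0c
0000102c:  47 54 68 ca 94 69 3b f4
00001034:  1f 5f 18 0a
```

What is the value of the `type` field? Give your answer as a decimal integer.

1595929659

`type` follows `id` (8 B), `crc` (4 B), `capacity` (2 B), so it starts at offset 8 + 4 + 2 = 14 and occupies 4 bytes.
Bytes at offsets 14..17: 3B F4 1F 5F.
Little-endian stores the least-significant byte at the lowest address.
Reassemble most-significant byte first: 5F 1F F4 3B → 0x5F1FF43B.
0x5F1FF43B = 1595929659.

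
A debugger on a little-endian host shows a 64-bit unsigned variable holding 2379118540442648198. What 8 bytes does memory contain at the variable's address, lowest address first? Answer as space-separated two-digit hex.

2379118540442648198 in hexadecimal, padded to 64 bits, is 0x210453B519A13E86.
Split into bytes (most-significant first): 21 04 53 B5 19 A1 3E 86.
Little-endian stores the least-significant byte at the lowest address.
So at ascending addresses the bytes are 86 3E A1 19 B5 53 04 21.

86 3E A1 19 B5 53 04 21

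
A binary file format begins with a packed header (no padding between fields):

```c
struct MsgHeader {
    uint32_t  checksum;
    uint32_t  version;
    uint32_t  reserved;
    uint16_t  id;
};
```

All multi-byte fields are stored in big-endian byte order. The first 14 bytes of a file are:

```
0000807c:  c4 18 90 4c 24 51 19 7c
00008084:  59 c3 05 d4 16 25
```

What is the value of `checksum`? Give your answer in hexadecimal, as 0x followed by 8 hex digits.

0xC418904C

`checksum` is the first field, at byte offset 0, occupying 4 bytes.
Bytes at offsets 0..3: C4 18 90 4C.
Big-endian stores the most-significant byte at the lowest address.
The bytes are already most-significant first: 0xC418904C.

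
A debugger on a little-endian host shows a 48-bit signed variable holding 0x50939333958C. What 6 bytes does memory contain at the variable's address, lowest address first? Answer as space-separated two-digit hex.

8C 95 33 93 93 50

Split into bytes (most-significant first): 50 93 93 33 95 8C.
In little-endian order the low byte comes first in memory.
So at ascending addresses the bytes are 8C 95 33 93 93 50.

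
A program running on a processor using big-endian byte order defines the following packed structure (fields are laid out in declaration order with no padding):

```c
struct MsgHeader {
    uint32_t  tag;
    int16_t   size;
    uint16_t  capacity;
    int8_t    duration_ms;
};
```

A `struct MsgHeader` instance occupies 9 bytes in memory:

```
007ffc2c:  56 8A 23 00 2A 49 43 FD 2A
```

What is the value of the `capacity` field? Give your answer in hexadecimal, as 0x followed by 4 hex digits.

0x43FD

`capacity` follows `tag` (4 B), `size` (2 B), so it starts at offset 4 + 2 = 6 and occupies 2 bytes.
Bytes at offsets 6..7: 43 FD.
Big-endian: lowest address holds the most-significant byte.
The bytes are already most-significant first: 0x43FD.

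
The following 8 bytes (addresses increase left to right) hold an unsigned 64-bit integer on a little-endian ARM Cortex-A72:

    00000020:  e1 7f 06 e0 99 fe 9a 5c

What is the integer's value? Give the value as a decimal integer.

6672925734744784865

In little-endian order the low byte comes first in memory.
Reassemble most-significant byte first: 5C 9A FE 99 E0 06 7F E1 → 0x5C9AFE99E0067FE1.
0x5C9AFE99E0067FE1 = 6672925734744784865.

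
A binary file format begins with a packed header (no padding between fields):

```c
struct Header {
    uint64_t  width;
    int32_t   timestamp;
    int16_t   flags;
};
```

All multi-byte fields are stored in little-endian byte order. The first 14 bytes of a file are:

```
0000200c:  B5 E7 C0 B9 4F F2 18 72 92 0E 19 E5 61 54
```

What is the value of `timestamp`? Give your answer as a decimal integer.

`timestamp` follows `width` (8 bytes), so it starts at byte offset 8 and occupies 4 bytes.
Bytes at offsets 8..11: 92 0E 19 E5.
Little-endian stores the least-significant byte at the lowest address.
Reassemble most-significant byte first: E5 19 0E 92 → 0xE5190E92.
Top bit is set, so as a signed 32-bit value this is 0xE5190E92 − 2^32 = -451342702.

-451342702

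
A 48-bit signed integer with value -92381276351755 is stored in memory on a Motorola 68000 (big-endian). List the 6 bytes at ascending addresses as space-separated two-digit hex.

AB FA CE D6 D2 F5

Two's complement of -92381276351755 in 48 bits: 92381276351755 = 0x540531292D0B; invert → 0xABFACED6D2F4; add 1 → 0xABFACED6D2F5.
Split into bytes (most-significant first): AB FA CE D6 D2 F5.
Big-endian: lowest address holds the most-significant byte.
So the memory order matches the most-significant-first order: AB FA CE D6 D2 F5.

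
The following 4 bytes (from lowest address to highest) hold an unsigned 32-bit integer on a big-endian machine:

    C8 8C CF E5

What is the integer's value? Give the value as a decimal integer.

In big-endian order the high byte comes first in memory.
The bytes are already most-significant first: 0xC88CCFE5.
0xC88CCFE5 = 3364671461.

3364671461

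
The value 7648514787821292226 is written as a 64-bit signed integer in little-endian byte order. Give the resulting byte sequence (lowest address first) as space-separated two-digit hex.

7648514787821292226 in hexadecimal, padded to 64 bits, is 0x6A24FBAD0B690AC2.
Split into bytes (most-significant first): 6A 24 FB AD 0B 69 0A C2.
Little-endian stores the least-significant byte at the lowest address.
So at ascending addresses the bytes are C2 0A 69 0B AD FB 24 6A.

C2 0A 69 0B AD FB 24 6A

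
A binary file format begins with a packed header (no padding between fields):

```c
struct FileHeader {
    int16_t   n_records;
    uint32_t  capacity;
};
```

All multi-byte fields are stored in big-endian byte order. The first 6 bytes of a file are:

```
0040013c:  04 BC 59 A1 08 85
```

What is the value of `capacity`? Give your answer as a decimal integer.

`capacity` follows `n_records` (2 bytes), so it starts at byte offset 2 and occupies 4 bytes.
Bytes at offsets 2..5: 59 A1 08 85.
Big-endian stores the most-significant byte at the lowest address.
The bytes are already most-significant first: 0x59A10885.
0x59A10885 = 1503725701.

1503725701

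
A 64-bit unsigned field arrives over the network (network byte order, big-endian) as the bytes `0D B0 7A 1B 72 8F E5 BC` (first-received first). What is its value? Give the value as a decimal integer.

Big-endian stores the most-significant byte at the lowest address.
The bytes are already most-significant first: 0x0DB07A1B728FE5BC.
0x0DB07A1B728FE5BC = 986422576698877372.

986422576698877372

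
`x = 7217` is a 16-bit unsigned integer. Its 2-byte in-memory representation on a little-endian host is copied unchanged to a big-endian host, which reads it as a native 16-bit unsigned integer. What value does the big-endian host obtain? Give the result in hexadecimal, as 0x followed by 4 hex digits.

0x311C

7217 in 16-bit hexadecimal is 0x1C31.
Stored little-endian, the bytes at ascending addresses are 31 1C.
Read back as big-endian, the last byte is least significant, giving 0x311C.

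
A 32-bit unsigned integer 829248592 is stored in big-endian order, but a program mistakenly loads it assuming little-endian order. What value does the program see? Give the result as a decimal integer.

1347710257

829248592 in 32-bit hexadecimal is 0x316D5450.
Stored big-endian, the bytes at ascending addresses are 31 6D 54 50.
Read back as little-endian, the first byte is least significant, giving 0x50546D31.
0x50546D31 = 1347710257.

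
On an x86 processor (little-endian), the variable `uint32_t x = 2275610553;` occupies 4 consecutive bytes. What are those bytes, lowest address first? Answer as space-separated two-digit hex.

B9 0F A3 87

2275610553 in hexadecimal, padded to 32 bits, is 0x87A30FB9.
Split into bytes (most-significant first): 87 A3 0F B9.
Little-endian: lowest address holds the least-significant byte.
So at ascending addresses the bytes are B9 0F A3 87.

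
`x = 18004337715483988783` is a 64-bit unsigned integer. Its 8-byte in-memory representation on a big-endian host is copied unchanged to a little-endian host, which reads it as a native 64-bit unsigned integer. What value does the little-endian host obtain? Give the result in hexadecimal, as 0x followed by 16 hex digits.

18004337715483988783 in 64-bit hexadecimal is 0xF9DC41C2DB97532F.
Stored big-endian, the bytes at ascending addresses are F9 DC 41 C2 DB 97 53 2F.
Read back as little-endian, the first byte is least significant, giving 0x2F5397DBC241DCF9.

0x2F5397DBC241DCF9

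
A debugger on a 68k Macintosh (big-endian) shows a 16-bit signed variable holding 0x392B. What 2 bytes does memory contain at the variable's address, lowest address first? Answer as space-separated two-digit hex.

39 2B

Split into bytes (most-significant first): 39 2B.
Big-endian stores the most-significant byte at the lowest address.
So the memory order matches the most-significant-first order: 39 2B.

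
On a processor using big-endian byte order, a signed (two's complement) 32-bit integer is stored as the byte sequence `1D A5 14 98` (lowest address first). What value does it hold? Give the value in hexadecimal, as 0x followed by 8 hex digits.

0x1DA51498

In big-endian order the high byte comes first in memory.
The bytes are already most-significant first: 0x1DA51498.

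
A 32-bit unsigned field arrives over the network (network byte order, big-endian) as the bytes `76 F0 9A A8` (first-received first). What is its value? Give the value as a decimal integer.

Big-endian: lowest address holds the most-significant byte.
The bytes are already most-significant first: 0x76F09AA8.
0x76F09AA8 = 1995479720.

1995479720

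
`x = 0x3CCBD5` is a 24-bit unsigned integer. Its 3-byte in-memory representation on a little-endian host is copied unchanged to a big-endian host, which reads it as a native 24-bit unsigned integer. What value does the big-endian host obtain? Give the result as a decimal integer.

Stored little-endian, the bytes at ascending addresses are D5 CB 3C.
Read back as big-endian, the last byte is least significant, giving 0xD5CB3C.
0xD5CB3C = 14011196.

14011196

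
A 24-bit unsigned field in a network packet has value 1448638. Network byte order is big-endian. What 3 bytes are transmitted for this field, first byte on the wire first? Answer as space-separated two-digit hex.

1448638 in hexadecimal, padded to 24 bits, is 0x161ABE.
Split into bytes (most-significant first): 16 1A BE.
In big-endian order the high byte comes first in memory.
So the memory order matches the most-significant-first order: 16 1A BE.

16 1A BE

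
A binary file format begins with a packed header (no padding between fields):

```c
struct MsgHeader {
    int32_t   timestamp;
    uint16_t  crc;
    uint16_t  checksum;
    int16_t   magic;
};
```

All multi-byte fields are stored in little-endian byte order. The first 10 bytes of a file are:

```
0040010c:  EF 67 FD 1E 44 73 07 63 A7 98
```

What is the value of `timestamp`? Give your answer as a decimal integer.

519923695

`timestamp` is the first field, at byte offset 0, occupying 4 bytes.
Bytes at offsets 0..3: EF 67 FD 1E.
Little-endian: lowest address holds the least-significant byte.
Reassemble most-significant byte first: 1E FD 67 EF → 0x1EFD67EF.
0x1EFD67EF = 519923695.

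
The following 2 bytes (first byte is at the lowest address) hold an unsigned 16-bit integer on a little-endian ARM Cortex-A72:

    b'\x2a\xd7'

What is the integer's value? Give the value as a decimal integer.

55082

Little-endian: lowest address holds the least-significant byte.
Reassemble most-significant byte first: D7 2A → 0xD72A.
0xD72A = 55082.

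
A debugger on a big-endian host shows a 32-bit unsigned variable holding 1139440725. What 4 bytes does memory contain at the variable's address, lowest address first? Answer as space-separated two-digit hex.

43 EA 7C 55

1139440725 in hexadecimal, padded to 32 bits, is 0x43EA7C55.
Split into bytes (most-significant first): 43 EA 7C 55.
In big-endian order the high byte comes first in memory.
So the memory order matches the most-significant-first order: 43 EA 7C 55.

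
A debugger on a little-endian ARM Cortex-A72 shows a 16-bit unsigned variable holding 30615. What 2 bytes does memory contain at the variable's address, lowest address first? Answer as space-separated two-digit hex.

30615 in hexadecimal, padded to 16 bits, is 0x7797.
Split into bytes (most-significant first): 77 97.
In little-endian order the low byte comes first in memory.
So at ascending addresses the bytes are 97 77.

97 77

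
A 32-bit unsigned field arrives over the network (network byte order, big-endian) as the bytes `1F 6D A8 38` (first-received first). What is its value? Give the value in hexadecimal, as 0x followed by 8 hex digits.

0x1F6DA838

Big-endian: lowest address holds the most-significant byte.
The bytes are already most-significant first: 0x1F6DA838.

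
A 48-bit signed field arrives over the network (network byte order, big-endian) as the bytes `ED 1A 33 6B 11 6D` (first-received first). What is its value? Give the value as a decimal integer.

Big-endian: lowest address holds the most-significant byte.
The bytes are already most-significant first: 0xED1A336B116D.
Top bit is set, so as a signed 48-bit value this is 0xED1A336B116D − 2^48 = -20778189123219.

-20778189123219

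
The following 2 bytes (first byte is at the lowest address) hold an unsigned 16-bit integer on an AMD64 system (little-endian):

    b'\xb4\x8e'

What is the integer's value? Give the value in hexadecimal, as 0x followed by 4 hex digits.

In little-endian order the low byte comes first in memory.
Reassemble most-significant byte first: 8E B4 → 0x8EB4.

0x8EB4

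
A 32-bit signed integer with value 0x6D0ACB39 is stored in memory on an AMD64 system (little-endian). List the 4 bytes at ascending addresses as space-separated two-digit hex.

Split into bytes (most-significant first): 6D 0A CB 39.
In little-endian order the low byte comes first in memory.
So at ascending addresses the bytes are 39 CB 0A 6D.

39 CB 0A 6D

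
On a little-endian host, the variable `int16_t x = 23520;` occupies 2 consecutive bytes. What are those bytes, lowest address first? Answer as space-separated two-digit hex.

E0 5B

23520 in hexadecimal, padded to 16 bits, is 0x5BE0.
Split into bytes (most-significant first): 5B E0.
Little-endian: lowest address holds the least-significant byte.
So at ascending addresses the bytes are E0 5B.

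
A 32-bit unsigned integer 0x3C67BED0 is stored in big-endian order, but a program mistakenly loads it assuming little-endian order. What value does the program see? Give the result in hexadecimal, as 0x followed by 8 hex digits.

0xD0BE673C

Stored big-endian, the bytes at ascending addresses are 3C 67 BE D0.
Read back as little-endian, the first byte is least significant, giving 0xD0BE673C.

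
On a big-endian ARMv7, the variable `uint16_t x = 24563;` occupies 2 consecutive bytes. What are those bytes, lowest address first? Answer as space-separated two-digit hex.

24563 in hexadecimal, padded to 16 bits, is 0x5FF3.
Split into bytes (most-significant first): 5F F3.
Big-endian stores the most-significant byte at the lowest address.
So the memory order matches the most-significant-first order: 5F F3.

5F F3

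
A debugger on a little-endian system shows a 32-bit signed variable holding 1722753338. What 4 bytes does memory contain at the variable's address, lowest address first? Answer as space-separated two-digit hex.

3A 21 AF 66

1722753338 in hexadecimal, padded to 32 bits, is 0x66AF213A.
Split into bytes (most-significant first): 66 AF 21 3A.
Little-endian stores the least-significant byte at the lowest address.
So at ascending addresses the bytes are 3A 21 AF 66.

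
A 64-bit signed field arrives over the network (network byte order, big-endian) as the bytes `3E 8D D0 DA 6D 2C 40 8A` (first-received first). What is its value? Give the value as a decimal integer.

4507488438620799114

In big-endian order the high byte comes first in memory.
The bytes are already most-significant first: 0x3E8DD0DA6D2C408A.
0x3E8DD0DA6D2C408A = 4507488438620799114.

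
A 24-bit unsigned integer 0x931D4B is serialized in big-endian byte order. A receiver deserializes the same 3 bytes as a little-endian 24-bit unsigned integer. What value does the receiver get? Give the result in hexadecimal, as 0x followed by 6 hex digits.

Stored big-endian, the bytes at ascending addresses are 93 1D 4B.
Read back as little-endian, the first byte is least significant, giving 0x4B1D93.

0x4B1D93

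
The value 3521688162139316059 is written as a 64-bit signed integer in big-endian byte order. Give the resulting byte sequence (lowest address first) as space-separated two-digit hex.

3521688162139316059 in hexadecimal, padded to 64 bits, is 0x30DF8CB98A031F5B.
Split into bytes (most-significant first): 30 DF 8C B9 8A 03 1F 5B.
In big-endian order the high byte comes first in memory.
So the memory order matches the most-significant-first order: 30 DF 8C B9 8A 03 1F 5B.

30 DF 8C B9 8A 03 1F 5B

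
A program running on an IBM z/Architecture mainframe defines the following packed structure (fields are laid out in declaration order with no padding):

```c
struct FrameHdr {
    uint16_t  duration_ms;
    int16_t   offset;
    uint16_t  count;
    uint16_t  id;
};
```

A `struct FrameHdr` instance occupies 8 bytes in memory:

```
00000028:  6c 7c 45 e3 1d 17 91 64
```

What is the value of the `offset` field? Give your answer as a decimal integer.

`offset` follows `duration_ms` (2 bytes), so it starts at byte offset 2 and occupies 2 bytes.
Bytes at offsets 2..3: 45 E3.
Big-endian stores the most-significant byte at the lowest address.
The bytes are already most-significant first: 0x45E3.
0x45E3 = 17891.

17891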